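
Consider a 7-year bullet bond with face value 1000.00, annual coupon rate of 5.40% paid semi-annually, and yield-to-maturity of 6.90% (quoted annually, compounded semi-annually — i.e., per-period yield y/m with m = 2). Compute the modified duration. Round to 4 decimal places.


Coupon per period c = face * coupon_rate / m = 27.000000
Periods per year m = 2; per-period yield y/m = 0.034500
Number of cashflows N = 14
Cashflows (t years, CF_t, discount factor 1/(1+y/m)^(m*t), PV):
  t = 0.5000: CF_t = 27.000000, DF = 0.966651, PV = 26.099565
  t = 1.0000: CF_t = 27.000000, DF = 0.934413, PV = 25.229159
  t = 1.5000: CF_t = 27.000000, DF = 0.903251, PV = 24.387781
  t = 2.0000: CF_t = 27.000000, DF = 0.873128, PV = 23.574462
  t = 2.5000: CF_t = 27.000000, DF = 0.844010, PV = 22.788266
  t = 3.0000: CF_t = 27.000000, DF = 0.815863, PV = 22.028290
  t = 3.5000: CF_t = 27.000000, DF = 0.788654, PV = 21.293659
  t = 4.0000: CF_t = 27.000000, DF = 0.762353, PV = 20.583528
  t = 4.5000: CF_t = 27.000000, DF = 0.736929, PV = 19.897078
  t = 5.0000: CF_t = 27.000000, DF = 0.712353, PV = 19.233522
  t = 5.5000: CF_t = 27.000000, DF = 0.688596, PV = 18.592095
  t = 6.0000: CF_t = 27.000000, DF = 0.665632, PV = 17.972059
  t = 6.5000: CF_t = 27.000000, DF = 0.643433, PV = 17.372700
  t = 7.0000: CF_t = 1027.000000, DF = 0.621975, PV = 638.768533
Price P = sum_t PV_t = 917.820696
First compute Macaulay numerator sum_t t * PV_t:
  t * PV_t at t = 0.5000: 13.049783
  t * PV_t at t = 1.0000: 25.229159
  t * PV_t at t = 1.5000: 36.581671
  t * PV_t at t = 2.0000: 47.148923
  t * PV_t at t = 2.5000: 56.970666
  t * PV_t at t = 3.0000: 66.084871
  t * PV_t at t = 3.5000: 74.527807
  t * PV_t at t = 4.0000: 82.334110
  t * PV_t at t = 4.5000: 89.536852
  t * PV_t at t = 5.0000: 96.167609
  t * PV_t at t = 5.5000: 102.256520
  t * PV_t at t = 6.0000: 107.832351
  t * PV_t at t = 6.5000: 112.922552
  t * PV_t at t = 7.0000: 4471.379729
Macaulay duration D = 5382.022604 / 917.820696 = 5.863915
Modified duration = D / (1 + y/m) = 5.863915 / (1 + 0.034500) = 5.668357

Answer: Modified duration = 5.6684


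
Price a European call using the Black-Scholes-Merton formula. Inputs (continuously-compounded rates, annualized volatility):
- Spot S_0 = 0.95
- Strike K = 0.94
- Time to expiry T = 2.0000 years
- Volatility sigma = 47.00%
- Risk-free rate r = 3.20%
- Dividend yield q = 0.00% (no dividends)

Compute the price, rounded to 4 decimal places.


d1 = (ln(S/K) + (r - q + 0.5*sigma^2) * T) / (sigma * sqrt(T)) = 0.44454767
d2 = d1 - sigma * sqrt(T) = -0.22013271
exp(-rT) = 0.93800500; exp(-qT) = 1.00000000
C = S_0 * exp(-qT) * N(d1) - K * exp(-rT) * N(d2)
N(d1) = 0.67167666; N(d2) = 0.41288390
C = 0.9500 * 1.00000000 * 0.67167666 - 0.9400 * 0.93800500 * 0.41288390 = 0.2740

Answer: Price = 0.2740


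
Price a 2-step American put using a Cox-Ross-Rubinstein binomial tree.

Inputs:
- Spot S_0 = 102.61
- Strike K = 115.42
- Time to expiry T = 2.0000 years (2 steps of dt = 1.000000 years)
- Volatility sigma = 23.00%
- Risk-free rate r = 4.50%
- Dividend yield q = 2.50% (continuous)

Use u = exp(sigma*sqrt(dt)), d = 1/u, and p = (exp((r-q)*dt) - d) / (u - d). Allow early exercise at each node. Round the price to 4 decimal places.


Answer: Price = V(0,0) = 19.5699

Derivation:
dt = T/N = 1.000000
u = exp(sigma*sqrt(dt)) = 1.258600; d = 1/u = 0.794534
p = (exp((r-q)*dt) - d) / (u - d) = 0.486283
Discount per step: exp(-r*dt) = 0.955997
Stock lattice S(k, i) with i counting down-moves:
  k=0: S(0,0) = 102.6100
  k=1: S(1,0) = 129.1449; S(1,1) = 81.5271
  k=2: S(2,0) = 162.5418; S(2,1) = 102.6100; S(2,2) = 64.7760
Terminal payoffs V(N, i) = max(K - S_T, 0):
  V(2,0) = 0.000000; V(2,1) = 12.810000; V(2,2) = 50.643985
Backward induction: V(k, i) = exp(-r*dt) * [p * V(k+1, i) + (1-p) * V(k+1, i+1)]; then take max(V_cont, immediate exercise) for American.
  V(1,0) = exp(-r*dt) * [p*0.000000 + (1-p)*12.810000] = 6.291143; exercise = 0.000000; V(1,0) = max -> 6.291143
  V(1,1) = exp(-r*dt) * [p*12.810000 + (1-p)*50.643985] = 30.827047; exercise = 33.892907; V(1,1) = max -> 33.892907
  V(0,0) = exp(-r*dt) * [p*6.291143 + (1-p)*33.892907] = 19.569871; exercise = 12.810000; V(0,0) = max -> 19.569871


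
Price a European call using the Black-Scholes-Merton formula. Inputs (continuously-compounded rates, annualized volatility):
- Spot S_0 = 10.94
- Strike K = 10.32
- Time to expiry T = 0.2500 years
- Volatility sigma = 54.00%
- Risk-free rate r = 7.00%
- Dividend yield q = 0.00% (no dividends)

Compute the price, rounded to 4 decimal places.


Answer: Price = 1.5755

Derivation:
d1 = (ln(S/K) + (r - q + 0.5*sigma^2) * T) / (sigma * sqrt(T)) = 0.41589643
d2 = d1 - sigma * sqrt(T) = 0.14589643
exp(-rT) = 0.98265224; exp(-qT) = 1.00000000
C = S_0 * exp(-qT) * N(d1) - K * exp(-rT) * N(d2)
N(d1) = 0.66125711; N(d2) = 0.55799843
C = 10.9400 * 1.00000000 * 0.66125711 - 10.3200 * 0.98265224 * 0.55799843 = 1.5755


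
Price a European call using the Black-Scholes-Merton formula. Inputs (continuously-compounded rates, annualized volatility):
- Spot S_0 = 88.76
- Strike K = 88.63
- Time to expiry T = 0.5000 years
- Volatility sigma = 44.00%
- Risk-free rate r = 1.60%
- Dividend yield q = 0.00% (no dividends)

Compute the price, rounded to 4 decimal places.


Answer: Price = 11.3442

Derivation:
d1 = (ln(S/K) + (r - q + 0.5*sigma^2) * T) / (sigma * sqrt(T)) = 0.18598740
d2 = d1 - sigma * sqrt(T) = -0.12513959
exp(-rT) = 0.99203191; exp(-qT) = 1.00000000
C = S_0 * exp(-qT) * N(d1) - K * exp(-rT) * N(d2)
N(d1) = 0.57377268; N(d2) = 0.45020652
C = 88.7600 * 1.00000000 * 0.57377268 - 88.6300 * 0.99203191 * 0.45020652 = 11.3442


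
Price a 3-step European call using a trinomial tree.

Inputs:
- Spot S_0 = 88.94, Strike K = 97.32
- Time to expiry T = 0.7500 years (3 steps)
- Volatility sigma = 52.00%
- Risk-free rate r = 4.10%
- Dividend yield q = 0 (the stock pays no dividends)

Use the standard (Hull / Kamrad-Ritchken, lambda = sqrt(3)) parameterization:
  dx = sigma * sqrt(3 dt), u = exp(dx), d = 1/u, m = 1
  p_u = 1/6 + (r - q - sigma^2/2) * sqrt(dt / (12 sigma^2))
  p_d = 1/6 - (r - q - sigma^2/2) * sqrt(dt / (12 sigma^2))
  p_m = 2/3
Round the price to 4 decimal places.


dt = T/N = 0.250000; dx = sigma*sqrt(3*dt) = 0.450333
u = exp(dx) = 1.568835; d = 1/u = 0.637416
p_u = 0.140519, p_m = 0.666667, p_d = 0.192814
Discount per step: exp(-r*dt) = 0.989802
Stock lattice S(k, j) with j the centered position index:
  k=0: S(0,+0) = 88.9400
  k=1: S(1,-1) = 56.6918; S(1,+0) = 88.9400; S(1,+1) = 139.5322
  k=2: S(2,-2) = 36.1362; S(2,-1) = 56.6918; S(2,+0) = 88.9400; S(2,+1) = 139.5322; S(2,+2) = 218.9029
  k=3: S(3,-3) = 23.0338; S(3,-2) = 36.1362; S(3,-1) = 56.6918; S(3,+0) = 88.9400; S(3,+1) = 139.5322; S(3,+2) = 218.9029; S(3,+3) = 343.4226
Terminal payoffs V(N, j) = max(S_T - K, 0):
  V(3,-3) = 0.000000; V(3,-2) = 0.000000; V(3,-1) = 0.000000; V(3,+0) = 0.000000; V(3,+1) = 42.212172; V(3,+2) = 121.582933; V(3,+3) = 246.102551
Backward induction: V(k, j) = exp(-r*dt) * [p_u * V(k+1, j+1) + p_m * V(k+1, j) + p_d * V(k+1, j-1)]
  V(2,-2) = exp(-r*dt) * [p_u*0.000000 + p_m*0.000000 + p_d*0.000000] = 0.000000
  V(2,-1) = exp(-r*dt) * [p_u*0.000000 + p_m*0.000000 + p_d*0.000000] = 0.000000
  V(2,+0) = exp(-r*dt) * [p_u*42.212172 + p_m*0.000000 + p_d*0.000000] = 5.871139
  V(2,+1) = exp(-r*dt) * [p_u*121.582933 + p_m*42.212172 + p_d*0.000000] = 44.765003
  V(2,+2) = exp(-r*dt) * [p_u*246.102551 + p_m*121.582933 + p_d*42.212172] = 122.514329
  V(1,-1) = exp(-r*dt) * [p_u*5.871139 + p_m*0.000000 + p_d*0.000000] = 0.816596
  V(1,+0) = exp(-r*dt) * [p_u*44.765003 + p_m*5.871139 + p_d*0.000000] = 10.100381
  V(1,+1) = exp(-r*dt) * [p_u*122.514329 + p_m*44.765003 + p_d*5.871139] = 47.699573
  V(0,+0) = exp(-r*dt) * [p_u*47.699573 + p_m*10.100381 + p_d*0.816596] = 13.455127

Answer: Price = V(0,0) = 13.4551


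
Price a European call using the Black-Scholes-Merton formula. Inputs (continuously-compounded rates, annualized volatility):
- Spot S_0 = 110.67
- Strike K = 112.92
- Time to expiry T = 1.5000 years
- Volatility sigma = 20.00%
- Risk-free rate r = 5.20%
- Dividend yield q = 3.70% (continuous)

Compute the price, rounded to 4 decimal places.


d1 = (ln(S/K) + (r - q + 0.5*sigma^2) * T) / (sigma * sqrt(T)) = 0.13216302
d2 = d1 - sigma * sqrt(T) = -0.11278595
exp(-rT) = 0.92496443; exp(-qT) = 0.94601202
C = S_0 * exp(-qT) * N(d1) - K * exp(-rT) * N(d2)
N(d1) = 0.55257233; N(d2) = 0.45510013
C = 110.6700 * 0.94601202 * 0.55257233 - 112.9200 * 0.92496443 * 0.45510013 = 10.3178

Answer: Price = 10.3178


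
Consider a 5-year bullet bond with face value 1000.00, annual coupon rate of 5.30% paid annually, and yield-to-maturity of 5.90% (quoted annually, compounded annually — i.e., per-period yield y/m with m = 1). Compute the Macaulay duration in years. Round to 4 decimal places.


Answer: Macaulay duration = 4.5143 years

Derivation:
Coupon per period c = face * coupon_rate / m = 53.000000
Periods per year m = 1; per-period yield y/m = 0.059000
Number of cashflows N = 5
Cashflows (t years, CF_t, discount factor 1/(1+y/m)^(m*t), PV):
  t = 1.0000: CF_t = 53.000000, DF = 0.944287, PV = 50.047214
  t = 2.0000: CF_t = 53.000000, DF = 0.891678, PV = 47.258937
  t = 3.0000: CF_t = 53.000000, DF = 0.842000, PV = 44.626003
  t = 4.0000: CF_t = 53.000000, DF = 0.795090, PV = 42.139757
  t = 5.0000: CF_t = 1053.000000, DF = 0.750793, PV = 790.585001
Price P = sum_t PV_t = 974.656913
Macaulay numerator sum_t t * PV_t:
  t * PV_t at t = 1.0000: 50.047214
  t * PV_t at t = 2.0000: 94.517874
  t * PV_t at t = 3.0000: 133.878009
  t * PV_t at t = 4.0000: 168.559029
  t * PV_t at t = 5.0000: 3952.925005
Macaulay duration D = (sum_t t * PV_t) / P = 4399.927131 / 974.656913 = 4.514334


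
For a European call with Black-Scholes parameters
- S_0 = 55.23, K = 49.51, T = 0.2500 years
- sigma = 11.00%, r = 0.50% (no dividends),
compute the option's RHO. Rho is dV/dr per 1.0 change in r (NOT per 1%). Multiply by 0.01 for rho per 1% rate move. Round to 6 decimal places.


Answer: Rho = 12.069310

Derivation:
d1 = 2.0380748098; d2 = 1.9830748098
phi(d1) = 0.0499959639; exp(-qT) = 1.0000000000; exp(-rT) = 0.9987507809
N(d2) = 0.9763204631
Rho = K*T*exp(-rT)*N(d2) = 49.5100 * 0.2500 * 0.9987507809 * 0.9763204631 = 12.069310


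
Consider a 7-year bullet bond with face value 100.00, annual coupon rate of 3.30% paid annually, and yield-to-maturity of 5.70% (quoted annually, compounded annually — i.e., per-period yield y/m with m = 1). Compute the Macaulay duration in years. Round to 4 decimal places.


Coupon per period c = face * coupon_rate / m = 3.300000
Periods per year m = 1; per-period yield y/m = 0.057000
Number of cashflows N = 7
Cashflows (t years, CF_t, discount factor 1/(1+y/m)^(m*t), PV):
  t = 1.0000: CF_t = 3.300000, DF = 0.946074, PV = 3.122044
  t = 2.0000: CF_t = 3.300000, DF = 0.895056, PV = 2.953684
  t = 3.0000: CF_t = 3.300000, DF = 0.846789, PV = 2.794403
  t = 4.0000: CF_t = 3.300000, DF = 0.801125, PV = 2.643711
  t = 5.0000: CF_t = 3.300000, DF = 0.757923, PV = 2.501146
  t = 6.0000: CF_t = 3.300000, DF = 0.717051, PV = 2.366268
  t = 7.0000: CF_t = 103.300000, DF = 0.678383, PV = 70.076985
Price P = sum_t PV_t = 86.458240
Macaulay numerator sum_t t * PV_t:
  t * PV_t at t = 1.0000: 3.122044
  t * PV_t at t = 2.0000: 5.907367
  t * PV_t at t = 3.0000: 8.383208
  t * PV_t at t = 4.0000: 10.574844
  t * PV_t at t = 5.0000: 12.505729
  t * PV_t at t = 6.0000: 14.197611
  t * PV_t at t = 7.0000: 490.538897
Macaulay duration D = (sum_t t * PV_t) / P = 545.229700 / 86.458240 = 6.306278

Answer: Macaulay duration = 6.3063 years


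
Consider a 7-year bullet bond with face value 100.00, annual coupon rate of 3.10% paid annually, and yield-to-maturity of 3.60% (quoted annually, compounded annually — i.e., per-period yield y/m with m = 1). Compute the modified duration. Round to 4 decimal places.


Answer: Modified duration = 6.1662

Derivation:
Coupon per period c = face * coupon_rate / m = 3.100000
Periods per year m = 1; per-period yield y/m = 0.036000
Number of cashflows N = 7
Cashflows (t years, CF_t, discount factor 1/(1+y/m)^(m*t), PV):
  t = 1.0000: CF_t = 3.100000, DF = 0.965251, PV = 2.992278
  t = 2.0000: CF_t = 3.100000, DF = 0.931709, PV = 2.888299
  t = 3.0000: CF_t = 3.100000, DF = 0.899333, PV = 2.787934
  t = 4.0000: CF_t = 3.100000, DF = 0.868082, PV = 2.691056
  t = 5.0000: CF_t = 3.100000, DF = 0.837917, PV = 2.597544
  t = 6.0000: CF_t = 3.100000, DF = 0.808801, PV = 2.507282
  t = 7.0000: CF_t = 103.100000, DF = 0.780696, PV = 80.489713
Price P = sum_t PV_t = 96.954105
First compute Macaulay numerator sum_t t * PV_t:
  t * PV_t at t = 1.0000: 2.992278
  t * PV_t at t = 2.0000: 5.776598
  t * PV_t at t = 3.0000: 8.363801
  t * PV_t at t = 4.0000: 10.764222
  t * PV_t at t = 5.0000: 12.987720
  t * PV_t at t = 6.0000: 15.043691
  t * PV_t at t = 7.0000: 563.427989
Macaulay duration D = 619.356300 / 96.954105 = 6.388139
Modified duration = D / (1 + y/m) = 6.388139 / (1 + 0.036000) = 6.166157


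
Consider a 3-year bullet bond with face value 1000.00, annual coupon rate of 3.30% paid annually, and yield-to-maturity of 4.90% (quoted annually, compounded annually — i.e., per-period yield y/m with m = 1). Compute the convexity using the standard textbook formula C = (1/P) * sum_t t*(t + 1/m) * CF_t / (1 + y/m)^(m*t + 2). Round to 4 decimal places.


Coupon per period c = face * coupon_rate / m = 33.000000
Periods per year m = 1; per-period yield y/m = 0.049000
Number of cashflows N = 3
Cashflows (t years, CF_t, discount factor 1/(1+y/m)^(m*t), PV):
  t = 1.0000: CF_t = 33.000000, DF = 0.953289, PV = 31.458532
  t = 2.0000: CF_t = 33.000000, DF = 0.908760, PV = 29.989068
  t = 3.0000: CF_t = 1033.000000, DF = 0.866310, PV = 894.898658
Price P = sum_t PV_t = 956.346258
Convexity numerator sum_t t*(t + 1/m) * CF_t / (1+y/m)^(m*t + 2):
  t = 1.0000: term = 57.176487
  t = 2.0000: term = 163.517123
  t = 3.0000: term = 9758.973228
Convexity = (1/P) * sum = 9979.666839 / 956.346258 = 10.435202

Answer: Convexity = 10.4352


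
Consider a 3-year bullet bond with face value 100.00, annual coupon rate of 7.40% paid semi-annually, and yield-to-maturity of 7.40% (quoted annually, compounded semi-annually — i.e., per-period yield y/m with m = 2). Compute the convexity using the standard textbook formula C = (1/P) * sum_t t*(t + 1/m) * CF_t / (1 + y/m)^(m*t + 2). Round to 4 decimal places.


Coupon per period c = face * coupon_rate / m = 3.700000
Periods per year m = 2; per-period yield y/m = 0.037000
Number of cashflows N = 6
Cashflows (t years, CF_t, discount factor 1/(1+y/m)^(m*t), PV):
  t = 0.5000: CF_t = 3.700000, DF = 0.964320, PV = 3.567985
  t = 1.0000: CF_t = 3.700000, DF = 0.929913, PV = 3.440679
  t = 1.5000: CF_t = 3.700000, DF = 0.896734, PV = 3.317917
  t = 2.0000: CF_t = 3.700000, DF = 0.864739, PV = 3.199534
  t = 2.5000: CF_t = 3.700000, DF = 0.833885, PV = 3.085375
  t = 3.0000: CF_t = 103.700000, DF = 0.804132, PV = 83.388511
Price P = sum_t PV_t = 100.000000
Convexity numerator sum_t t*(t + 1/m) * CF_t / (1+y/m)^(m*t + 2):
  t = 0.5000: term = 1.658958
  t = 1.0000: term = 4.799301
  t = 1.5000: term = 9.256125
  t = 2.0000: term = 14.876446
  t = 2.5000: term = 21.518485
  t = 3.0000: term = 814.212948
Convexity = (1/P) * sum = 866.322262 / 100.000000 = 8.663223

Answer: Convexity = 8.6632


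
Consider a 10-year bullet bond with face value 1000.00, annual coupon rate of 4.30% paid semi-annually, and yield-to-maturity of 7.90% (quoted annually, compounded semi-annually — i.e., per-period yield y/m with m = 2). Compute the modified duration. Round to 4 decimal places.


Coupon per period c = face * coupon_rate / m = 21.500000
Periods per year m = 2; per-period yield y/m = 0.039500
Number of cashflows N = 20
Cashflows (t years, CF_t, discount factor 1/(1+y/m)^(m*t), PV):
  t = 0.5000: CF_t = 21.500000, DF = 0.962001, PV = 20.683021
  t = 1.0000: CF_t = 21.500000, DF = 0.925446, PV = 19.897086
  t = 1.5000: CF_t = 21.500000, DF = 0.890280, PV = 19.141016
  t = 2.0000: CF_t = 21.500000, DF = 0.856450, PV = 18.413675
  t = 2.5000: CF_t = 21.500000, DF = 0.823906, PV = 17.713974
  t = 3.0000: CF_t = 21.500000, DF = 0.792598, PV = 17.040860
  t = 3.5000: CF_t = 21.500000, DF = 0.762480, PV = 16.393323
  t = 4.0000: CF_t = 21.500000, DF = 0.733507, PV = 15.770393
  t = 4.5000: CF_t = 21.500000, DF = 0.705634, PV = 15.171133
  t = 5.0000: CF_t = 21.500000, DF = 0.678821, PV = 14.594645
  t = 5.5000: CF_t = 21.500000, DF = 0.653026, PV = 14.040062
  t = 6.0000: CF_t = 21.500000, DF = 0.628212, PV = 13.506553
  t = 6.5000: CF_t = 21.500000, DF = 0.604340, PV = 12.993317
  t = 7.0000: CF_t = 21.500000, DF = 0.581376, PV = 12.499584
  t = 7.5000: CF_t = 21.500000, DF = 0.559284, PV = 12.024612
  t = 8.0000: CF_t = 21.500000, DF = 0.538032, PV = 11.567688
  t = 8.5000: CF_t = 21.500000, DF = 0.517587, PV = 11.128127
  t = 9.0000: CF_t = 21.500000, DF = 0.497919, PV = 10.705269
  t = 9.5000: CF_t = 21.500000, DF = 0.478999, PV = 10.298479
  t = 10.0000: CF_t = 1021.500000, DF = 0.460798, PV = 470.704660
Price P = sum_t PV_t = 754.287474
First compute Macaulay numerator sum_t t * PV_t:
  t * PV_t at t = 0.5000: 10.341510
  t * PV_t at t = 1.0000: 19.897086
  t * PV_t at t = 1.5000: 28.711524
  t * PV_t at t = 2.0000: 36.827351
  t * PV_t at t = 2.5000: 44.284934
  t * PV_t at t = 3.0000: 51.122579
  t * PV_t at t = 3.5000: 57.376632
  t * PV_t at t = 4.0000: 63.081571
  t * PV_t at t = 4.5000: 68.270099
  t * PV_t at t = 5.0000: 72.973223
  t * PV_t at t = 5.5000: 77.220342
  t * PV_t at t = 6.0000: 81.039320
  t * PV_t at t = 6.5000: 84.456562
  t * PV_t at t = 7.0000: 87.497086
  t * PV_t at t = 7.5000: 90.184586
  t * PV_t at t = 8.0000: 92.541503
  t * PV_t at t = 8.5000: 94.589078
  t * PV_t at t = 9.0000: 96.347419
  t * PV_t at t = 9.5000: 97.835549
  t * PV_t at t = 10.0000: 4707.046597
Macaulay duration D = 5961.644549 / 754.287474 = 7.903677
Modified duration = D / (1 + y/m) = 7.903677 / (1 + 0.039500) = 7.603345

Answer: Modified duration = 7.6033


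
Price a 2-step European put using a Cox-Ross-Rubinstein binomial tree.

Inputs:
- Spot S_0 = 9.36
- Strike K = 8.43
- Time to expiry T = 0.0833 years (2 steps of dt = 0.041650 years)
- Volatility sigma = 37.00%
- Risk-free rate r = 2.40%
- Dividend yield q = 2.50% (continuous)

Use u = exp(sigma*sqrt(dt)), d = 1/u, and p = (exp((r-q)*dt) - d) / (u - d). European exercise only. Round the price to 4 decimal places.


Answer: Price = V(0,0) = 0.1027

Derivation:
dt = T/N = 0.041650
u = exp(sigma*sqrt(dt)) = 1.078435; d = 1/u = 0.927270
p = (exp((r-q)*dt) - d) / (u - d) = 0.480856
Discount per step: exp(-r*dt) = 0.999001
Stock lattice S(k, i) with i counting down-moves:
  k=0: S(0,0) = 9.3600
  k=1: S(1,0) = 10.0942; S(1,1) = 8.6792
  k=2: S(2,0) = 10.8859; S(2,1) = 9.3600; S(2,2) = 8.0480
Terminal payoffs V(N, i) = max(K - S_T, 0):
  V(2,0) = 0.000000; V(2,1) = 0.000000; V(2,2) = 0.382000
Backward induction: V(k, i) = exp(-r*dt) * [p * V(k+1, i) + (1-p) * V(k+1, i+1)].
  V(1,0) = exp(-r*dt) * [p*0.000000 + (1-p)*0.000000] = 0.000000
  V(1,1) = exp(-r*dt) * [p*0.000000 + (1-p)*0.382000] = 0.198115
  V(0,0) = exp(-r*dt) * [p*0.000000 + (1-p)*0.198115] = 0.102747


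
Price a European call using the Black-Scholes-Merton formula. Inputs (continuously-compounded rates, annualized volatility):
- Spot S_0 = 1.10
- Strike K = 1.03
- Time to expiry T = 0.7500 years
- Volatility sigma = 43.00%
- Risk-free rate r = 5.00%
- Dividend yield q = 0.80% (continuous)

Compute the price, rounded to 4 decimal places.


Answer: Price = 0.2098

Derivation:
d1 = (ln(S/K) + (r - q + 0.5*sigma^2) * T) / (sigma * sqrt(T)) = 0.44734946
d2 = d1 - sigma * sqrt(T) = 0.07495853
exp(-rT) = 0.96319442; exp(-qT) = 0.99401796
C = S_0 * exp(-qT) * N(d1) - K * exp(-rT) * N(d2)
N(d1) = 0.67268862; N(d2) = 0.52987615
C = 1.1000 * 0.99401796 * 0.67268862 - 1.0300 * 0.96319442 * 0.52987615 = 0.2098


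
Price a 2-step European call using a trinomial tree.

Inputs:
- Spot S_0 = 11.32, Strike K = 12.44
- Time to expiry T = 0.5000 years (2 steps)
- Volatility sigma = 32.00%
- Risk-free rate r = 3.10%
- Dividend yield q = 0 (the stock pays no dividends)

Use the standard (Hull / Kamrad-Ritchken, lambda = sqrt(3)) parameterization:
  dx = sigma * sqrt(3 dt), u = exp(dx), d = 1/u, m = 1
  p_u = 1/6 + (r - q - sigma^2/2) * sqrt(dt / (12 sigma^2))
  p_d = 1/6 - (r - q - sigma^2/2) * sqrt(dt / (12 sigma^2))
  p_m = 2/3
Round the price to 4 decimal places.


dt = T/N = 0.250000; dx = sigma*sqrt(3*dt) = 0.277128
u = exp(dx) = 1.319335; d = 1/u = 0.757957
p_u = 0.157555, p_m = 0.666667, p_d = 0.175778
Discount per step: exp(-r*dt) = 0.992280
Stock lattice S(k, j) with j the centered position index:
  k=0: S(0,+0) = 11.3200
  k=1: S(1,-1) = 8.5801; S(1,+0) = 11.3200; S(1,+1) = 14.9349
  k=2: S(2,-2) = 6.5033; S(2,-1) = 8.5801; S(2,+0) = 11.3200; S(2,+1) = 14.9349; S(2,+2) = 19.7041
Terminal payoffs V(N, j) = max(S_T - K, 0):
  V(2,-2) = 0.000000; V(2,-1) = 0.000000; V(2,+0) = 0.000000; V(2,+1) = 2.494877; V(2,+2) = 7.264112
Backward induction: V(k, j) = exp(-r*dt) * [p_u * V(k+1, j+1) + p_m * V(k+1, j) + p_d * V(k+1, j-1)]
  V(1,-1) = exp(-r*dt) * [p_u*0.000000 + p_m*0.000000 + p_d*0.000000] = 0.000000
  V(1,+0) = exp(-r*dt) * [p_u*2.494877 + p_m*0.000000 + p_d*0.000000] = 0.390047
  V(1,+1) = exp(-r*dt) * [p_u*7.264112 + p_m*2.494877 + p_d*0.000000] = 2.786075
  V(0,+0) = exp(-r*dt) * [p_u*2.786075 + p_m*0.390047 + p_d*0.000000] = 0.693596

Answer: Price = V(0,0) = 0.6936


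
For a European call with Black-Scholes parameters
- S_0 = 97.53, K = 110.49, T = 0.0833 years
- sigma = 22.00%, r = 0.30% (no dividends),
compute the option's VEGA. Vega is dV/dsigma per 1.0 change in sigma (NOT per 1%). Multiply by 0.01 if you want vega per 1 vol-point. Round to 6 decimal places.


Answer: Vega = 1.746420

Derivation:
d1 = -1.9292486236; d2 = -1.9927444503
phi(d1) = 0.0620423130; exp(-qT) = 1.0000000000; exp(-rT) = 0.9997501312
Vega = S * exp(-qT) * phi(d1) * sqrt(T) = 97.5300 * 1.0000000000 * 0.0620423130 * 0.2886173938 = 1.746420


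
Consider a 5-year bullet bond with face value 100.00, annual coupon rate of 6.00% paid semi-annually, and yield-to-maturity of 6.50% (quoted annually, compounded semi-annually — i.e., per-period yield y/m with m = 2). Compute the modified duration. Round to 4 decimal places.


Coupon per period c = face * coupon_rate / m = 3.000000
Periods per year m = 2; per-period yield y/m = 0.032500
Number of cashflows N = 10
Cashflows (t years, CF_t, discount factor 1/(1+y/m)^(m*t), PV):
  t = 0.5000: CF_t = 3.000000, DF = 0.968523, PV = 2.905569
  t = 1.0000: CF_t = 3.000000, DF = 0.938037, PV = 2.814110
  t = 1.5000: CF_t = 3.000000, DF = 0.908510, PV = 2.725531
  t = 2.0000: CF_t = 3.000000, DF = 0.879913, PV = 2.639739
  t = 2.5000: CF_t = 3.000000, DF = 0.852216, PV = 2.556648
  t = 3.0000: CF_t = 3.000000, DF = 0.825391, PV = 2.476172
  t = 3.5000: CF_t = 3.000000, DF = 0.799410, PV = 2.398230
  t = 4.0000: CF_t = 3.000000, DF = 0.774247, PV = 2.322741
  t = 4.5000: CF_t = 3.000000, DF = 0.749876, PV = 2.249628
  t = 5.0000: CF_t = 103.000000, DF = 0.726272, PV = 74.806032
Price P = sum_t PV_t = 97.894401
First compute Macaulay numerator sum_t t * PV_t:
  t * PV_t at t = 0.5000: 1.452785
  t * PV_t at t = 1.0000: 2.814110
  t * PV_t at t = 1.5000: 4.088296
  t * PV_t at t = 2.0000: 5.279478
  t * PV_t at t = 2.5000: 6.391620
  t * PV_t at t = 3.0000: 7.428517
  t * PV_t at t = 3.5000: 8.393805
  t * PV_t at t = 4.0000: 9.290964
  t * PV_t at t = 4.5000: 10.123326
  t * PV_t at t = 5.0000: 374.030162
Macaulay duration D = 429.293064 / 97.894401 = 4.385267
Modified duration = D / (1 + y/m) = 4.385267 / (1 + 0.032500) = 4.247232

Answer: Modified duration = 4.2472


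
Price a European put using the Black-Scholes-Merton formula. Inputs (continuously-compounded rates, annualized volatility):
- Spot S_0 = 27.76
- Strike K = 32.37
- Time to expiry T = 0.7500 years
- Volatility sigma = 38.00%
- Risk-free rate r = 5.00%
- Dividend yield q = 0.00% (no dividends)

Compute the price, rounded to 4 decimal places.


Answer: Price = 5.7958

Derivation:
d1 = (ln(S/K) + (r - q + 0.5*sigma^2) * T) / (sigma * sqrt(T)) = -0.18835576
d2 = d1 - sigma * sqrt(T) = -0.51744542
exp(-rT) = 0.96319442; exp(-qT) = 1.00000000
P = K * exp(-rT) * N(-d2) - S_0 * exp(-qT) * N(-d1)
N(-d1) = 0.57470111; N(-d2) = 0.69757737
P = 32.3700 * 0.96319442 * 0.69757737 - 27.7600 * 1.00000000 * 0.57470111 = 5.7958


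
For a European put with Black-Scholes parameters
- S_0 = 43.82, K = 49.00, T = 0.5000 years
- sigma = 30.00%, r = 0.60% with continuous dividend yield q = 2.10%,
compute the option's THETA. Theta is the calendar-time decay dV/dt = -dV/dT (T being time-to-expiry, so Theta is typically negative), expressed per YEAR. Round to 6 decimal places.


Answer: Theta = -3.703478

Derivation:
d1 = -0.4559894230; d2 = -0.6681214573
phi(d1) = 0.3595501148; exp(-qT) = 0.9895549326; exp(-rT) = 0.9970044955
Theta = -S*exp(-qT)*phi(d1)*sigma/(2*sqrt(T)) + r*K*exp(-rT)*N(-d2) - q*S*exp(-qT)*N(-d1)
N(-d1) = 0.6758012079; N(-d2) = 0.7479719670; sqrt(T) = 0.7071067812
Term 1 = -43.8200 * 0.9895549326 * 0.3595501148 * 0.3000 / (2 * 0.7071067812) = -3.3073333473
Term 2 = 0.0060 * 49.0000 * 0.9970044955 * 0.7479719670 = 0.2192450356
Term 3 = -0.0210 * 43.8200 * 0.9895549326 * 0.6758012079 = -0.6153901486
Theta = -3.3073333473 + (0.2192450356) + (-0.6153901486) = -3.703478


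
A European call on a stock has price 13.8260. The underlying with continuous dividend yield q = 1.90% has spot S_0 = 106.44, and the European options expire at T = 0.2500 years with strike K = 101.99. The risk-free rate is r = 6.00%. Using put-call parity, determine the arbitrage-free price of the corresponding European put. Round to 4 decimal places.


Put-call parity: C - P = S_0 * exp(-qT) - K * exp(-rT).
S_0 * exp(-qT) = 106.4400 * 0.99526126 = 105.93560888
K * exp(-rT) = 101.9900 * 0.98511194 = 100.47156672
P = C - S*exp(-qT) + K*exp(-rT)
P = 13.8260 - 105.93560888 + 100.47156672 = 8.3620

Answer: Put price = 8.3620


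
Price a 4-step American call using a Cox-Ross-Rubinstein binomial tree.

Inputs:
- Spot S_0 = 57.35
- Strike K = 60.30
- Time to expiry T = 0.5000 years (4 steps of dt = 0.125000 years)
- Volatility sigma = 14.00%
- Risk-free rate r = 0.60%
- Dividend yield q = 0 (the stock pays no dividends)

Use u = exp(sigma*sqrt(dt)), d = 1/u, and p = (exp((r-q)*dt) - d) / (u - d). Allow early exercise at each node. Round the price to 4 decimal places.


dt = T/N = 0.125000
u = exp(sigma*sqrt(dt)) = 1.050743; d = 1/u = 0.951708
p = (exp((r-q)*dt) - d) / (u - d) = 0.495204
Discount per step: exp(-r*dt) = 0.999250
Stock lattice S(k, i) with i counting down-moves:
  k=0: S(0,0) = 57.3500
  k=1: S(1,0) = 60.2601; S(1,1) = 54.5804
  k=2: S(2,0) = 63.3179; S(2,1) = 57.3500; S(2,2) = 51.9446
  k=3: S(3,0) = 66.5308; S(3,1) = 60.2601; S(3,2) = 54.5804; S(3,3) = 49.4361
  k=4: S(4,0) = 69.9068; S(4,1) = 63.3179; S(4,2) = 57.3500; S(4,3) = 51.9446; S(4,4) = 47.0487
Terminal payoffs V(N, i) = max(S_T - K, 0):
  V(4,0) = 9.606787; V(4,1) = 3.017882; V(4,2) = 0.000000; V(4,3) = 0.000000; V(4,4) = 0.000000
Backward induction: V(k, i) = exp(-r*dt) * [p * V(k+1, i) + (1-p) * V(k+1, i+1)]; then take max(V_cont, immediate exercise) for American.
  V(3,0) = exp(-r*dt) * [p*9.606787 + (1-p)*3.017882] = 6.276026; exercise = 6.230818; V(3,0) = max -> 6.276026
  V(3,1) = exp(-r*dt) * [p*3.017882 + (1-p)*0.000000] = 1.493347; exercise = 0.000000; V(3,1) = max -> 1.493347
  V(3,2) = exp(-r*dt) * [p*0.000000 + (1-p)*0.000000] = 0.000000; exercise = 0.000000; V(3,2) = max -> 0.000000
  V(3,3) = exp(-r*dt) * [p*0.000000 + (1-p)*0.000000] = 0.000000; exercise = 0.000000; V(3,3) = max -> 0.000000
  V(2,0) = exp(-r*dt) * [p*6.276026 + (1-p)*1.493347] = 3.858854; exercise = 3.017882; V(2,0) = max -> 3.858854
  V(2,1) = exp(-r*dt) * [p*1.493347 + (1-p)*0.000000] = 0.738957; exercise = 0.000000; V(2,1) = max -> 0.738957
  V(2,2) = exp(-r*dt) * [p*0.000000 + (1-p)*0.000000] = 0.000000; exercise = 0.000000; V(2,2) = max -> 0.000000
  V(1,0) = exp(-r*dt) * [p*3.858854 + (1-p)*0.738957] = 2.282230; exercise = 0.000000; V(1,0) = max -> 2.282230
  V(1,1) = exp(-r*dt) * [p*0.738957 + (1-p)*0.000000] = 0.365660; exercise = 0.000000; V(1,1) = max -> 0.365660
  V(0,0) = exp(-r*dt) * [p*2.282230 + (1-p)*0.365660] = 1.313768; exercise = 0.000000; V(0,0) = max -> 1.313768

Answer: Price = V(0,0) = 1.3138


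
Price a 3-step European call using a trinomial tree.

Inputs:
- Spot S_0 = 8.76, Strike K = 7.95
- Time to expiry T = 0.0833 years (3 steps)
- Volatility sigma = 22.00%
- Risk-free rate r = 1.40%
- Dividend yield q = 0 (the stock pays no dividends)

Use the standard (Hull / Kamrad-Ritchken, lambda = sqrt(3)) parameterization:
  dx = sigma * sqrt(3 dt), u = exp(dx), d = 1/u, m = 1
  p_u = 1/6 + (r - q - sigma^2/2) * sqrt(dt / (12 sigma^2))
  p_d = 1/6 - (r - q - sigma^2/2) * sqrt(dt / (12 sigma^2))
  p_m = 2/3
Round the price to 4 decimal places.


Answer: Price = V(0,0) = 0.8361

Derivation:
dt = T/N = 0.027767; dx = sigma*sqrt(3*dt) = 0.063496
u = exp(dx) = 1.065555; d = 1/u = 0.938478
p_u = 0.164436, p_m = 0.666667, p_d = 0.168897
Discount per step: exp(-r*dt) = 0.999611
Stock lattice S(k, j) with j the centered position index:
  k=0: S(0,+0) = 8.7600
  k=1: S(1,-1) = 8.2211; S(1,+0) = 8.7600; S(1,+1) = 9.3343
  k=2: S(2,-2) = 7.7153; S(2,-1) = 8.2211; S(2,+0) = 8.7600; S(2,+1) = 9.3343; S(2,+2) = 9.9462
  k=3: S(3,-3) = 7.2406; S(3,-2) = 7.7153; S(3,-1) = 8.2211; S(3,+0) = 8.7600; S(3,+1) = 9.3343; S(3,+2) = 9.9462; S(3,+3) = 10.5982
Terminal payoffs V(N, j) = max(S_T - K, 0):
  V(3,-3) = 0.000000; V(3,-2) = 0.000000; V(3,-1) = 0.271068; V(3,+0) = 0.810000; V(3,+1) = 1.384262; V(3,+2) = 1.996170; V(3,+3) = 2.648192
Backward induction: V(k, j) = exp(-r*dt) * [p_u * V(k+1, j+1) + p_m * V(k+1, j) + p_d * V(k+1, j-1)]
  V(2,-2) = exp(-r*dt) * [p_u*0.271068 + p_m*0.000000 + p_d*0.000000] = 0.044556
  V(2,-1) = exp(-r*dt) * [p_u*0.810000 + p_m*0.271068 + p_d*0.000000] = 0.313783
  V(2,+0) = exp(-r*dt) * [p_u*1.384262 + p_m*0.810000 + p_d*0.271068] = 0.813089
  V(2,+1) = exp(-r*dt) * [p_u*1.996170 + p_m*1.384262 + p_d*0.810000] = 1.387352
  V(2,+2) = exp(-r*dt) * [p_u*2.648192 + p_m*1.996170 + p_d*1.384262] = 1.999259
  V(1,-1) = exp(-r*dt) * [p_u*0.813089 + p_m*0.313783 + p_d*0.044556] = 0.350280
  V(1,+0) = exp(-r*dt) * [p_u*1.387352 + p_m*0.813089 + p_d*0.313783] = 0.822868
  V(1,+1) = exp(-r*dt) * [p_u*1.999259 + p_m*1.387352 + p_d*0.813089] = 1.390440
  V(0,+0) = exp(-r*dt) * [p_u*1.390440 + p_m*0.822868 + p_d*0.350280] = 0.836054


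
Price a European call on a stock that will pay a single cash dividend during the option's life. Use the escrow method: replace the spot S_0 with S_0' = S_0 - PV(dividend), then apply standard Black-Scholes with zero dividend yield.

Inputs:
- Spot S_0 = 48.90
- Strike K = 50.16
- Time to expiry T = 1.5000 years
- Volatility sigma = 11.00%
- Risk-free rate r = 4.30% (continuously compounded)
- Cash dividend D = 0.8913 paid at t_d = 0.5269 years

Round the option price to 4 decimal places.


Answer: Price = 3.0846

Derivation:
PV(D) = D * exp(-r * t_d) = 0.8913 * 0.97759804 = 0.87133313
S_0' = S_0 - PV(D) = 48.9000 - 0.87133313 = 48.02866687
d1 = (ln(S_0'/K) + (r + sigma^2/2)*T) / (sigma*sqrt(T)) = 0.22383261
d2 = d1 - sigma*sqrt(T) = 0.08911068
exp(-rT) = 0.93753611
N(d1) = 0.58855622; N(d2) = 0.53550302
C = S_0' * N(d1) - K * exp(-rT) * N(d2) = 48.02866687 * 0.58855622 - 50.1600 * 0.93753611 * 0.53550302 = 3.0846


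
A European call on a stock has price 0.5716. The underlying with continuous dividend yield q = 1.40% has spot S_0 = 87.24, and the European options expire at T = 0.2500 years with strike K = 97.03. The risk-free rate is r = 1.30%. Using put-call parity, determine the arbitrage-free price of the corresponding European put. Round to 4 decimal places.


Put-call parity: C - P = S_0 * exp(-qT) - K * exp(-rT).
S_0 * exp(-qT) = 87.2400 * 0.99650612 = 86.93519372
K * exp(-rT) = 97.0300 * 0.99675528 = 96.71516438
P = C - S*exp(-qT) + K*exp(-rT)
P = 0.5716 - 86.93519372 + 96.71516438 = 10.3516

Answer: Put price = 10.3516


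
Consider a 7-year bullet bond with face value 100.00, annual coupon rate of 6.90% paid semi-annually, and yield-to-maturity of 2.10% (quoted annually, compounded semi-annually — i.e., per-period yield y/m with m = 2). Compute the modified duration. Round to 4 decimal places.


Coupon per period c = face * coupon_rate / m = 3.450000
Periods per year m = 2; per-period yield y/m = 0.010500
Number of cashflows N = 14
Cashflows (t years, CF_t, discount factor 1/(1+y/m)^(m*t), PV):
  t = 0.5000: CF_t = 3.450000, DF = 0.989609, PV = 3.414151
  t = 1.0000: CF_t = 3.450000, DF = 0.979326, PV = 3.378675
  t = 1.5000: CF_t = 3.450000, DF = 0.969150, PV = 3.343568
  t = 2.0000: CF_t = 3.450000, DF = 0.959080, PV = 3.308825
  t = 2.5000: CF_t = 3.450000, DF = 0.949114, PV = 3.274444
  t = 3.0000: CF_t = 3.450000, DF = 0.939252, PV = 3.240419
  t = 3.5000: CF_t = 3.450000, DF = 0.929492, PV = 3.206748
  t = 4.0000: CF_t = 3.450000, DF = 0.919834, PV = 3.173427
  t = 4.5000: CF_t = 3.450000, DF = 0.910276, PV = 3.140453
  t = 5.0000: CF_t = 3.450000, DF = 0.900818, PV = 3.107820
  t = 5.5000: CF_t = 3.450000, DF = 0.891457, PV = 3.075527
  t = 6.0000: CF_t = 3.450000, DF = 0.882194, PV = 3.043570
  t = 6.5000: CF_t = 3.450000, DF = 0.873027, PV = 3.011944
  t = 7.0000: CF_t = 103.450000, DF = 0.863956, PV = 89.376233
Price P = sum_t PV_t = 131.095806
First compute Macaulay numerator sum_t t * PV_t:
  t * PV_t at t = 0.5000: 1.707076
  t * PV_t at t = 1.0000: 3.378675
  t * PV_t at t = 1.5000: 5.015352
  t * PV_t at t = 2.0000: 6.617650
  t * PV_t at t = 2.5000: 8.186109
  t * PV_t at t = 3.0000: 9.721257
  t * PV_t at t = 3.5000: 11.223619
  t * PV_t at t = 4.0000: 12.693709
  t * PV_t at t = 4.5000: 14.132036
  t * PV_t at t = 5.0000: 15.539102
  t * PV_t at t = 5.5000: 16.915401
  t * PV_t at t = 6.0000: 18.261419
  t * PV_t at t = 6.5000: 19.577639
  t * PV_t at t = 7.0000: 625.633629
Macaulay duration D = 768.602675 / 131.095806 = 5.862908
Modified duration = D / (1 + y/m) = 5.862908 / (1 + 0.010500) = 5.801987

Answer: Modified duration = 5.8020


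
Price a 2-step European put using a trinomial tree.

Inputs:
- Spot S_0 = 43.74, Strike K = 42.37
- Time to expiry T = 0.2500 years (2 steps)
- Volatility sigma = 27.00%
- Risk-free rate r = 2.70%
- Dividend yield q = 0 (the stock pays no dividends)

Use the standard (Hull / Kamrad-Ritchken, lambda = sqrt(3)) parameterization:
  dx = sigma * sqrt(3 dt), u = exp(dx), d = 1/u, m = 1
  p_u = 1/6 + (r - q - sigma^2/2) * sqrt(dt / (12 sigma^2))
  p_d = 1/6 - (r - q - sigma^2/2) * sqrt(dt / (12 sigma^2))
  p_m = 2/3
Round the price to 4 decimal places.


dt = T/N = 0.125000; dx = sigma*sqrt(3*dt) = 0.165341
u = exp(dx) = 1.179795; d = 1/u = 0.847605
p_u = 0.163094, p_m = 0.666667, p_d = 0.170239
Discount per step: exp(-r*dt) = 0.996631
Stock lattice S(k, j) with j the centered position index:
  k=0: S(0,+0) = 43.7400
  k=1: S(1,-1) = 37.0742; S(1,+0) = 43.7400; S(1,+1) = 51.6042
  k=2: S(2,-2) = 31.4243; S(2,-1) = 37.0742; S(2,+0) = 43.7400; S(2,+1) = 51.6042; S(2,+2) = 60.8824
Terminal payoffs V(N, j) = max(K - S_T, 0):
  V(2,-2) = 10.945687; V(2,-1) = 5.295757; V(2,+0) = 0.000000; V(2,+1) = 0.000000; V(2,+2) = 0.000000
Backward induction: V(k, j) = exp(-r*dt) * [p_u * V(k+1, j+1) + p_m * V(k+1, j) + p_d * V(k+1, j-1)]
  V(1,-1) = exp(-r*dt) * [p_u*0.000000 + p_m*5.295757 + p_d*10.945687] = 5.375712
  V(1,+0) = exp(-r*dt) * [p_u*0.000000 + p_m*0.000000 + p_d*5.295757] = 0.898506
  V(1,+1) = exp(-r*dt) * [p_u*0.000000 + p_m*0.000000 + p_d*0.000000] = 0.000000
  V(0,+0) = exp(-r*dt) * [p_u*0.000000 + p_m*0.898506 + p_d*5.375712] = 1.509057

Answer: Price = V(0,0) = 1.5091


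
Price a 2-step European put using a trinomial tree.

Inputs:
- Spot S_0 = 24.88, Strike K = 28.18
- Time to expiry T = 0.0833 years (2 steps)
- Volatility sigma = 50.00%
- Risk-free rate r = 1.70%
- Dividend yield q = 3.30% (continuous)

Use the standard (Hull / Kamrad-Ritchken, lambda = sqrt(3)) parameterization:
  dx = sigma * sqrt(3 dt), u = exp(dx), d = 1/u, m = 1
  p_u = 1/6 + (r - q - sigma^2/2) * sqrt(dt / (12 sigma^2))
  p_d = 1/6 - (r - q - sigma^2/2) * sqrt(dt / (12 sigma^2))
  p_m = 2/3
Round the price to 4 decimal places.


Answer: Price = V(0,0) = 3.7939

Derivation:
dt = T/N = 0.041650; dx = sigma*sqrt(3*dt) = 0.176741
u = exp(dx) = 1.193322; d = 1/u = 0.837997
p_u = 0.150053, p_m = 0.666667, p_d = 0.183280
Discount per step: exp(-r*dt) = 0.999292
Stock lattice S(k, j) with j the centered position index:
  k=0: S(0,+0) = 24.8800
  k=1: S(1,-1) = 20.8494; S(1,+0) = 24.8800; S(1,+1) = 29.6899
  k=2: S(2,-2) = 17.4717; S(2,-1) = 20.8494; S(2,+0) = 24.8800; S(2,+1) = 29.6899; S(2,+2) = 35.4296
Terminal payoffs V(N, j) = max(K - S_T, 0):
  V(2,-2) = 10.708315; V(2,-1) = 7.330647; V(2,+0) = 3.300000; V(2,+1) = 0.000000; V(2,+2) = 0.000000
Backward induction: V(k, j) = exp(-r*dt) * [p_u * V(k+1, j+1) + p_m * V(k+1, j) + p_d * V(k+1, j-1)]
  V(1,-1) = exp(-r*dt) * [p_u*3.300000 + p_m*7.330647 + p_d*10.708315] = 7.339698
  V(1,+0) = exp(-r*dt) * [p_u*0.000000 + p_m*3.300000 + p_d*7.330647] = 3.541055
  V(1,+1) = exp(-r*dt) * [p_u*0.000000 + p_m*0.000000 + p_d*3.300000] = 0.604397
  V(0,+0) = exp(-r*dt) * [p_u*0.604397 + p_m*3.541055 + p_d*7.339698] = 3.793930


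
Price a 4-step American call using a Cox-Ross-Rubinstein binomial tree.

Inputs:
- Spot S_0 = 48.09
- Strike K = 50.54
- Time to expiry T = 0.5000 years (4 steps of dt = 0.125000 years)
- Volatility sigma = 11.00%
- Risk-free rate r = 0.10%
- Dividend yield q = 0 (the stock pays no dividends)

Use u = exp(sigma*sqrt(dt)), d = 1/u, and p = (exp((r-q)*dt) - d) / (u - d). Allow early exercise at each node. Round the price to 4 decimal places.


dt = T/N = 0.125000
u = exp(sigma*sqrt(dt)) = 1.039657; d = 1/u = 0.961856
p = (exp((r-q)*dt) - d) / (u - d) = 0.491885
Discount per step: exp(-r*dt) = 0.999875
Stock lattice S(k, i) with i counting down-moves:
  k=0: S(0,0) = 48.0900
  k=1: S(1,0) = 49.9971; S(1,1) = 46.2556
  k=2: S(2,0) = 51.9798; S(2,1) = 48.0900; S(2,2) = 44.4912
  k=3: S(3,0) = 54.0412; S(3,1) = 49.9971; S(3,2) = 46.2556; S(3,3) = 42.7942
  k=4: S(4,0) = 56.1843; S(4,1) = 51.9798; S(4,2) = 48.0900; S(4,3) = 44.4912; S(4,4) = 41.1618
Terminal payoffs V(N, i) = max(S_T - K, 0):
  V(4,0) = 5.644322; V(4,1) = 1.439843; V(4,2) = 0.000000; V(4,3) = 0.000000; V(4,4) = 0.000000
Backward induction: V(k, i) = exp(-r*dt) * [p * V(k+1, i) + (1-p) * V(k+1, i+1)]; then take max(V_cont, immediate exercise) for American.
  V(3,0) = exp(-r*dt) * [p*5.644322 + (1-p)*1.439843] = 3.507526; exercise = 3.501208; V(3,0) = max -> 3.507526
  V(3,1) = exp(-r*dt) * [p*1.439843 + (1-p)*0.000000] = 0.708149; exercise = 0.000000; V(3,1) = max -> 0.708149
  V(3,2) = exp(-r*dt) * [p*0.000000 + (1-p)*0.000000] = 0.000000; exercise = 0.000000; V(3,2) = max -> 0.000000
  V(3,3) = exp(-r*dt) * [p*0.000000 + (1-p)*0.000000] = 0.000000; exercise = 0.000000; V(3,3) = max -> 0.000000
  V(2,0) = exp(-r*dt) * [p*3.507526 + (1-p)*0.708149] = 2.084860; exercise = 1.439843; V(2,0) = max -> 2.084860
  V(2,1) = exp(-r*dt) * [p*0.708149 + (1-p)*0.000000] = 0.348284; exercise = 0.000000; V(2,1) = max -> 0.348284
  V(2,2) = exp(-r*dt) * [p*0.000000 + (1-p)*0.000000] = 0.000000; exercise = 0.000000; V(2,2) = max -> 0.000000
  V(1,0) = exp(-r*dt) * [p*2.084860 + (1-p)*0.348284] = 1.202330; exercise = 0.000000; V(1,0) = max -> 1.202330
  V(1,1) = exp(-r*dt) * [p*0.348284 + (1-p)*0.000000] = 0.171295; exercise = 0.000000; V(1,1) = max -> 0.171295
  V(0,0) = exp(-r*dt) * [p*1.202330 + (1-p)*0.171295] = 0.678361; exercise = 0.000000; V(0,0) = max -> 0.678361

Answer: Price = V(0,0) = 0.6784


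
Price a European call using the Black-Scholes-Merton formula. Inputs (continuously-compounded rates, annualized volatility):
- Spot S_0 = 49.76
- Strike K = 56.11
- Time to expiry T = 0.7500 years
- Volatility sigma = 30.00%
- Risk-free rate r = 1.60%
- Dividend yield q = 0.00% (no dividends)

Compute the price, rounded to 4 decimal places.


d1 = (ln(S/K) + (r - q + 0.5*sigma^2) * T) / (sigma * sqrt(T)) = -0.28618330
d2 = d1 - sigma * sqrt(T) = -0.54599092
exp(-rT) = 0.98807171; exp(-qT) = 1.00000000
C = S_0 * exp(-qT) * N(d1) - K * exp(-rT) * N(d2)
N(d1) = 0.38736887; N(d2) = 0.29253609
C = 49.7600 * 1.00000000 * 0.38736887 - 56.1100 * 0.98807171 * 0.29253609 = 3.0571

Answer: Price = 3.0571
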